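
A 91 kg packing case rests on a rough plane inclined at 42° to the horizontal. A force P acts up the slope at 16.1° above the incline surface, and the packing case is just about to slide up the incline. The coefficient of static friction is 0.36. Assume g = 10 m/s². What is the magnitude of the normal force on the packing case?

N ≈ 453 N

On the verge of sliding up the incline, friction equals μN and acts down the slope.
Perpendicular: N + P sin 16.1° = W cos 42° = 676.3 N.
Along incline: P cos 16.1° = W sin 42° + μN  with W sin 42° = 608.9 N.
Solving the pair for P and N: P = 803.7 N, N = 453.4 N (and f = μN = 163.2 N).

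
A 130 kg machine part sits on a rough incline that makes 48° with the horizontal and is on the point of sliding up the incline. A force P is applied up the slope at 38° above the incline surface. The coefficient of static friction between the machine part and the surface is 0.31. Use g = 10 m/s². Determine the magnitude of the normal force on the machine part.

On the verge of sliding up the incline, friction equals μN and acts down the slope.
Perpendicular: N + P sin 38° = W cos 48° = 869.9 N.
Along incline: P cos 38° = W sin 48° + μN  with W sin 48° = 966.1 N.
Solving the pair for P and N: P = 1262 N, N = 92.64 N (and f = μN = 28.72 N).

N ≈ 92.6 N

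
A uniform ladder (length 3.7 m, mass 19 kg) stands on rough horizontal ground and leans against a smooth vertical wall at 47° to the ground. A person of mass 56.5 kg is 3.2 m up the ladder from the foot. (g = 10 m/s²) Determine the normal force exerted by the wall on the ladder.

Torques about the foot: N_wall · 3.7 sin 47° = 19×10×1.85 cos 47° + 56.5×10×3.2 cos 47° → N_wall = 544.26 N.

N_wall ≈ 544 N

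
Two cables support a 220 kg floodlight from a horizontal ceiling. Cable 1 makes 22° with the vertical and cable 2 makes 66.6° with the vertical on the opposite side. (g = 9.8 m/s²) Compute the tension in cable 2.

Angles from the horizontal: cable 1 is 90° − 22° = 68°, cable 2 is 90° − 66.6° = 23.4°.
Weight W = 220 × 9.8 = 2156 N acts straight down.
Horizontal: T_1 cos 68° = T_2 cos 23.4°  →  T_1 = 2.45 T_2.
Vertical: T_1 sin 68° + T_2 sin 23.4° = 2156.
Substituting the horizontal relation into the vertical equation gives 2.669 T_2 = 2156, so T_2 = 807.9 N.

T_2 ≈ 808 N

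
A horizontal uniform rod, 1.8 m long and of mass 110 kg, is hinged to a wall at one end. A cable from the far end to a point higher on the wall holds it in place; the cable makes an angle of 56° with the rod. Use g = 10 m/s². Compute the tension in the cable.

T ≈ 663 N

Take torques about the hinge: T sin 56° · 1.8 = 110×10×0.9 = 990 N·m.
So T = 990 / (0.8290 × 1.8) = 663.42 N.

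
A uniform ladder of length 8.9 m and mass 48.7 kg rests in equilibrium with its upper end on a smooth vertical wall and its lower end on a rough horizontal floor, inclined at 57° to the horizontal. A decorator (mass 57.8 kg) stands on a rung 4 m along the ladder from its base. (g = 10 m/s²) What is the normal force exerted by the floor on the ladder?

N_floor ≈ 1060 N

ΣF_y = 0: N_floor = 48.7×10 + 57.8×10 = 1065 N.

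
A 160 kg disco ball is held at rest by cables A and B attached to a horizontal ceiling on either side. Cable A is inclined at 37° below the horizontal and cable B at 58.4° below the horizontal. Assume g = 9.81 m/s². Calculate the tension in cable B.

Weight W = 160 × 9.81 = 1570 N acts straight down.
Horizontal: T_A cos 37° = T_B cos 58.4°  →  T_A = 0.6561 T_B.
Vertical: T_A sin 37° + T_B sin 58.4° = 1570.
Substituting the horizontal relation into the vertical equation gives 1.247 T_B = 1570, so T_B = 1259 N.

T_B ≈ 1260 N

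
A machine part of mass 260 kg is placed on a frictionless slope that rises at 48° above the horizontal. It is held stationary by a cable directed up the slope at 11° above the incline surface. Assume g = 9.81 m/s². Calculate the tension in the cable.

Take axes along and perpendicular to the incline. Weight components: W sin 48° = 1895 N down-slope, W cos 48° = 1707 N into the surface.
Along incline: T cos 11° = W sin 48° → T = 1931 N.
Perpendicular: N = W cos 48° − T sin 11° = 1338 N.

T ≈ 1930 N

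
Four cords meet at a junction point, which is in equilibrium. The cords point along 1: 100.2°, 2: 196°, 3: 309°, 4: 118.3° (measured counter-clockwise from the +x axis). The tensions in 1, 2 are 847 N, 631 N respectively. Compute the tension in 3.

T_3 ≈ 1900 N

Resolve: ΣF_x = 847 cos 100.2° + 631 cos 196° + T_3 cos 309° + T_4 cos 118.3° = 0.
        ΣF_y = 847 sin 100.2° + 631 sin 196° + T_3 sin 309° + T_4 sin 118.3° = 0.
The known terms sum to (-756.5, 659.7) N, so 0.6293 T_3 − 0.4741 T_4 = 756.5 and -0.7771 T_3 + 0.8805 T_4 = -659.7.
Solving simultaneously: T_3 = 1903 N, T_4 = 930.7 N.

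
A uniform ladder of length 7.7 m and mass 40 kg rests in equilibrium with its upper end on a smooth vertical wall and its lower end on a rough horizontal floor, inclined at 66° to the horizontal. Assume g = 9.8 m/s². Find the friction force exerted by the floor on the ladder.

Torques about the foot: N_wall · 7.7 sin 66° = 40×9.8×3.85 cos 66° → N_wall = 87.265 N.
ΣF_x = 0: f_floor = N_wall = 87.265 N.

f ≈ 87.3 N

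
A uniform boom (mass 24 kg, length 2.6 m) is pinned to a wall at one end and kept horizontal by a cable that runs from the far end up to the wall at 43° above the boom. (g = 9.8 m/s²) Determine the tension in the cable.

Take torques about the hinge: T sin 43° · 2.6 = 24×9.8×1.3 = 305.76 N·m.
So T = 305.76 / (0.6820 × 2.6) = 172.43 N.

T ≈ 172 N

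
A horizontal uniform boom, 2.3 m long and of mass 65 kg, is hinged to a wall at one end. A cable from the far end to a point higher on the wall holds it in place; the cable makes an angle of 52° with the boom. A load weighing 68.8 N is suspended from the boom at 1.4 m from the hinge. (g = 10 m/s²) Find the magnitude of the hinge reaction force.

|H| ≈ 454 N

Take torques about the hinge: T sin 52° · 2.3 = 65×10×1.15 + 68.8×1.4 = 843.82 N·m.
So T = 843.82 / (0.7880 × 2.3) = 465.58 N.
ΣF_x = 0: H_x = T cos 52° = 286.64 N.
ΣF_y = 0: H_y = (65×10 + 68.8) − T sin 52° = 718.8 − 366.88 = 351.92 N.
|H| = √(H_x² + H_y²) = √((286.64)² + (351.92)²) = 453.88 N.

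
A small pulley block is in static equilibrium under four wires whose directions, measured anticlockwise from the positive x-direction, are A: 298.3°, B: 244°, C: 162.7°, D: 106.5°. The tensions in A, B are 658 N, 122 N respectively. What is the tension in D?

T_D ≈ 699 N

Resolve: ΣF_x = 658 cos 298.3° + 122 cos 244° + T_C cos 162.7° + T_D cos 106.5° = 0.
        ΣF_y = 658 sin 298.3° + 122 sin 244° + T_C sin 162.7° + T_D sin 106.5° = 0.
The known terms sum to (258.5, -689) N, so -0.9548 T_C − 0.2840 T_D = -258.5 and 0.2974 T_C + 0.9588 T_D = 689.
Solving simultaneously: T_C = 62.74 N, T_D = 699.1 N.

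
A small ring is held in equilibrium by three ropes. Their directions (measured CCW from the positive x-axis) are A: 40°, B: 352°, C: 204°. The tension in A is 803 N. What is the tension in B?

T_B ≈ 418 N

Resolve: ΣF_x = 803 cos 40° + T_B cos 352° + T_C cos 204° = 0.
        ΣF_y = 803 sin 40° + T_B sin 352° + T_C sin 204° = 0.
The known terms sum to (615.1, 516.2) N, so 0.9903 T_B − 0.9135 T_C = -615.1 and -0.1392 T_B − 0.4067 T_C = -516.2.
Solving simultaneously: T_B = 417.7 N, T_C = 1126 N.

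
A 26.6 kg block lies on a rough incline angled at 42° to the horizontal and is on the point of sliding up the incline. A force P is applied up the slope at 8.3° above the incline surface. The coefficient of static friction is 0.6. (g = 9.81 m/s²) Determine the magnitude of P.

On the verge of sliding up the incline, friction equals μN and acts down the slope.
Perpendicular: N + P sin 8.3° = W cos 42° = 193.9 N.
Along incline: P cos 8.3° = W sin 42° + μN  with W sin 42° = 174.6 N.
Solving the pair for P and N: P = 270.4 N, N = 154.9 N (and f = μN = 92.93 N).

P ≈ 270 N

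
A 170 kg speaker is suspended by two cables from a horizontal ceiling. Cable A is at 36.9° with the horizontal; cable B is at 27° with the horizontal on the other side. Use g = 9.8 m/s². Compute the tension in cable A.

Weight W = 170 × 9.8 = 1666 N acts straight down.
Horizontal: T_A cos 36.9° = T_B cos 27°  →  T_B = 0.8975 T_A.
Vertical: T_A sin 36.9° + T_B sin 27° = 1666.
Substituting the horizontal relation into the vertical equation gives 1.008 T_A = 1666, so T_A = 1653 N.

T_A ≈ 1650 N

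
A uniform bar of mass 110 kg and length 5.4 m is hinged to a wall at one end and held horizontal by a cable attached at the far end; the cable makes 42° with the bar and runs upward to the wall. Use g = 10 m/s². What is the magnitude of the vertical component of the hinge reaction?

Take torques about the hinge: T sin 42° · 5.4 = 110×10×2.7 = 2970 N·m.
So T = 2970 / (0.6691 × 5.4) = 821.96 N.
ΣF_y = 0: H_y = (110×10) − T sin 42° = 1100 − 550 = 550 N.

|H_y| ≈ 550 N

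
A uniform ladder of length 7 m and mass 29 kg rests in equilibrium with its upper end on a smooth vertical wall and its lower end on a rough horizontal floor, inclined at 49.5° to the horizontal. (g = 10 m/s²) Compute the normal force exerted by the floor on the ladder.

N_floor ≈ 290 N

ΣF_y = 0: N_floor = 29×10 = 290 N.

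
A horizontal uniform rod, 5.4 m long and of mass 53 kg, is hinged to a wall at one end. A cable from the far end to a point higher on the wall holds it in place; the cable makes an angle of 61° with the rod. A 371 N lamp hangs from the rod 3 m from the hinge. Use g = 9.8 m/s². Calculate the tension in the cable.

T ≈ 533 N

Take torques about the hinge: T sin 61° · 5.4 = 53×9.8×2.7 + 371×3 = 2515.4 N·m.
So T = 2515.4 / (0.8746 × 5.4) = 532.59 N.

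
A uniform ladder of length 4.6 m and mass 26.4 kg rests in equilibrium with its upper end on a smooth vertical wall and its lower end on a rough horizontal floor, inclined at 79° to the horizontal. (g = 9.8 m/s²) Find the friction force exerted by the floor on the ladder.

Torques about the foot: N_wall · 4.6 sin 79° = 26.4×9.8×2.3 cos 79° → N_wall = 25.145 N.
ΣF_x = 0: f_floor = N_wall = 25.145 N.

f ≈ 25.1 N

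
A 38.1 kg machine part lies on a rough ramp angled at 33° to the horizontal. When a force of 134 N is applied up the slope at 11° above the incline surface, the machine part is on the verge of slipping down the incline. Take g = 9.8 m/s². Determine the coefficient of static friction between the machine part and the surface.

μ ≈ 0.250

On the verge of sliding down the incline, friction is at its maximum μN and acts up the slope.
Perpendicular to incline: N = W cos 33° − P sin 11° = 313.1 − 25.57 = 287.6 N.
Along incline: P cos 11° + μN = W sin 33° → μ = (W sin 33° − P cos 11°) / N = 0.2497.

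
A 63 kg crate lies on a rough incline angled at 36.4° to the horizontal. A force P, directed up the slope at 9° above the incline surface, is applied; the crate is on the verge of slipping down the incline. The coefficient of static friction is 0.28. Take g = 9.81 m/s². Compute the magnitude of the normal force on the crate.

On the verge of sliding down the incline, friction equals μN and acts up the slope.
Perpendicular: N + P sin 9° = W cos 36.4° = 497.4 N.
Along incline: P cos 9° + μN = W sin 36.4° with W sin 36.4° = 366.8 N.
Solving the pair for P and N: P = 241 N, N = 459.7 N (and f = μN = 128.7 N).

N ≈ 460 N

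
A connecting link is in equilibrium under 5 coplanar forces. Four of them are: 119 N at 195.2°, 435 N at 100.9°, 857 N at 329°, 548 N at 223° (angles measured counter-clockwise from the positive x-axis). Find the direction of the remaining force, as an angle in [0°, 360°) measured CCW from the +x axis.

θ ≈ 108°

Sum the known components: ΣF_x = 136.7 N, ΣF_y = -419.2 N.
For equilibrium the remaining force must supply (−ΣF_x, −ΣF_y) = (-136.7, 419.2) N.
Magnitude = √((-136.7)² + (419.2)²) = 440.9 N; direction = atan2(419.2, -136.7) = 108.1°.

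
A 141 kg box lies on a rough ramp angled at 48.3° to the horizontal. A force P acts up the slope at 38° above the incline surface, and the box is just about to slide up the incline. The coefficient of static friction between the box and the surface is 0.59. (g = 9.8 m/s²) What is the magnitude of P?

P ≈ 1370 N

On the verge of sliding up the incline, friction equals μN and acts down the slope.
Perpendicular: N + P sin 38° = W cos 48.3° = 919.2 N.
Along incline: P cos 38° = W sin 48.3° + μN  with W sin 48.3° = 1032 N.
Solving the pair for P and N: P = 1367 N, N = 77.46 N (and f = μN = 45.7 N).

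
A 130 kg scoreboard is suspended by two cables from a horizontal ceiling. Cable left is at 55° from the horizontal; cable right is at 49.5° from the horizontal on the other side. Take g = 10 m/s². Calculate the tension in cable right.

Weight W = 130 × 10 = 1300 N acts straight down.
Horizontal: T_left cos 55° = T_right cos 49.5°  →  T_left = 1.132 T_right.
Vertical: T_left sin 55° + T_right sin 49.5° = 1300.
Substituting the horizontal relation into the vertical equation gives 1.688 T_right = 1300, so T_right = 770.2 N.

T_right ≈ 770 N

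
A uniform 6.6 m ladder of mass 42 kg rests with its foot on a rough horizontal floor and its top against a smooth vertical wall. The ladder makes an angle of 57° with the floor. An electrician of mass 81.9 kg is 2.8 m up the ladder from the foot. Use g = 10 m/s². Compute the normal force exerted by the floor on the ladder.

ΣF_y = 0: N_floor = 42×10 + 81.9×10 = 1239 N.

N_floor ≈ 1240 N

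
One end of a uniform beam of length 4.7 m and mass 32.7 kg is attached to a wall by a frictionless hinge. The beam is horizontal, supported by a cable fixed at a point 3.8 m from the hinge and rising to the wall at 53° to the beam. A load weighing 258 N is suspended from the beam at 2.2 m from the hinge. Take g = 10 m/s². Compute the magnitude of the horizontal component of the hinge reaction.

H_x ≈ 265 N

Take torques about the hinge: T sin 53° · 3.8 = 32.7×10×2.35 + 258×2.2 = 1336.1 N·m.
So T = 1336.1 / (0.7986 × 3.8) = 440.24 N.
ΣF_x = 0: H_x = T cos 53° = 264.94 N.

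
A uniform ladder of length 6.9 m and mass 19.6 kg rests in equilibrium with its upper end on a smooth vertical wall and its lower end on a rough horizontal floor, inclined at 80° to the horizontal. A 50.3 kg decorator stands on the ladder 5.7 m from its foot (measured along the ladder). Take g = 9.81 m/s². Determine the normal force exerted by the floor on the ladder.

ΣF_y = 0: N_floor = 19.6×9.81 + 50.3×9.81 = 685.72 N.

N_floor ≈ 686 N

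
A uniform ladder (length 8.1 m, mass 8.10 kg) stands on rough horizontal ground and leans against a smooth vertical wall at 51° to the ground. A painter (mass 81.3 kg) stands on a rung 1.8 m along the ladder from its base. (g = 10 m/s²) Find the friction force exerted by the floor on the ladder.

Torques about the foot: N_wall · 8.1 sin 51° = 8.10×10×4.05 cos 51° + 81.3×10×1.8 cos 51° → N_wall = 179.1 N.
ΣF_x = 0: f_floor = N_wall = 179.1 N.

f ≈ 179 N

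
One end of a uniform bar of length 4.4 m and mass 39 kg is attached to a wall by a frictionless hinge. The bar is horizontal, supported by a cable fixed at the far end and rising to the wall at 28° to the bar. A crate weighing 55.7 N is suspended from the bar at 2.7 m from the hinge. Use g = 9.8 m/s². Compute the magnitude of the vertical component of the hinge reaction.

|H_y| ≈ 213 N

Take torques about the hinge: T sin 28° · 4.4 = 39×9.8×2.2 + 55.7×2.7 = 991.23 N·m.
So T = 991.23 / (0.4695 × 4.4) = 479.86 N.
ΣF_y = 0: H_y = (39×9.8 + 55.7) − T sin 28° = 437.9 − 225.28 = 212.62 N.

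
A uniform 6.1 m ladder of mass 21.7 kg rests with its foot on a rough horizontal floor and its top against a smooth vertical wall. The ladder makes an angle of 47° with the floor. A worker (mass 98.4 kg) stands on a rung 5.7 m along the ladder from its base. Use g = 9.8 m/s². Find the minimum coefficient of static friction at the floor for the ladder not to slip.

ΣF_y = 0: N_floor = 21.7×9.8 + 98.4×9.8 = 1177 N.
Torques about the foot: N_wall · 6.1 sin 47° = 21.7×9.8×3.05 cos 47° + 98.4×9.8×5.7 cos 47° → N_wall = 939.43 N.
ΣF_x = 0: f_floor = N_wall = 939.43 N.
μ_min = f_floor / N_floor = 939.43 / 1177 = 0.7982.

μ_min ≈ 0.798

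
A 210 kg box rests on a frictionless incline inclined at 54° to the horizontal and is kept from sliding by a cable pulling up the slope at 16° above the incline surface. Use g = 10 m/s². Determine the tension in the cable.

Take axes along and perpendicular to the incline. Weight components: W sin 54° = 1699 N down-slope, W cos 54° = 1234 N into the surface.
Along incline: T cos 16° = W sin 54° → T = 1767 N.
Perpendicular: N = W cos 54° − T sin 16° = 747.2 N.

T ≈ 1770 N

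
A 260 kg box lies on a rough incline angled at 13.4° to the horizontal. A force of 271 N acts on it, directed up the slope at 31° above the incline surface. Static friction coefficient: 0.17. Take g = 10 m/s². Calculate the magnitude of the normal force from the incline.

N ≈ 2390 N

Axes along / perpendicular to the incline. W sin 13.4° = 602.5 N down-slope; W cos 13.4° = 2529 N into the surface.
Perpendicular: N = W cos 13.4° − P sin 31° = 2529 − 139.6 = 2390 N.
Along incline: P cos 31° + f = W sin 13.4° (friction acts up-slope) → f = 602.5 − 232.3 = 370.3 N.
|f| = 370.3 N ≤ μN = 406.2 N, so the box is indeed static.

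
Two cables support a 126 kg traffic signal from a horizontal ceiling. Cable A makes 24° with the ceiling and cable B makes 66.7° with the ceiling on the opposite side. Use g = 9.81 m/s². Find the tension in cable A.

Weight W = 126 × 9.81 = 1236 N acts straight down.
Horizontal: T_A cos 24° = T_B cos 66.7°  →  T_B = 2.31 T_A.
Vertical: T_A sin 24° + T_B sin 66.7° = 1236.
Substituting the horizontal relation into the vertical equation gives 2.528 T_A = 1236, so T_A = 489 N.

T_A ≈ 489 N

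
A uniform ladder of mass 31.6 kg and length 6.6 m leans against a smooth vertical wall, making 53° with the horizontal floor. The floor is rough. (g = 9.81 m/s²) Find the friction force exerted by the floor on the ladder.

f ≈ 117 N

Torques about the foot: N_wall · 6.6 sin 53° = 31.6×9.81×3.3 cos 53° → N_wall = 116.8 N.
ΣF_x = 0: f_floor = N_wall = 116.8 N.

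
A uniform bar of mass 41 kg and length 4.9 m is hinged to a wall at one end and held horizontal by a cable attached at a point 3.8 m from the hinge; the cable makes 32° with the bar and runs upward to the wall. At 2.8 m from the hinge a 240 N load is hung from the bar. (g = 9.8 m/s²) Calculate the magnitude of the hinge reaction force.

|H| ≈ 727 N

Take torques about the hinge: T sin 32° · 3.8 = 41×9.8×2.45 + 240×2.8 = 1656.4 N·m.
So T = 1656.4 / (0.5299 × 3.8) = 822.57 N.
ΣF_x = 0: H_x = T cos 32° = 697.58 N.
ΣF_y = 0: H_y = (41×9.8 + 240) − T sin 32° = 641.8 − 435.9 = 205.9 N.
|H| = √(H_x² + H_y²) = √((697.58)² + (205.9)²) = 727.33 N.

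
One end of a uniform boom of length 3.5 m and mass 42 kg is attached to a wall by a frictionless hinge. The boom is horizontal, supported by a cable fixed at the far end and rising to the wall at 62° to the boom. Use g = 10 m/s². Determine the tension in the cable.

T ≈ 238 N

Take torques about the hinge: T sin 62° · 3.5 = 42×10×1.75 = 735 N·m.
So T = 735 / (0.8829 × 3.5) = 237.84 N.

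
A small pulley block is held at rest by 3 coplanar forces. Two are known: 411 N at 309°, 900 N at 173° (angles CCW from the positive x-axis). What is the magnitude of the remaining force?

Sum the known components: ΣF_x = -634.6 N, ΣF_y = -209.7 N.
For equilibrium the remaining force must supply (−ΣF_x, −ΣF_y) = (634.6, 209.7) N.
Magnitude = √((634.6)² + (209.7)²) = 668.4 N; direction = atan2(209.7, 634.6) = 18.3°.

F ≈ 668 N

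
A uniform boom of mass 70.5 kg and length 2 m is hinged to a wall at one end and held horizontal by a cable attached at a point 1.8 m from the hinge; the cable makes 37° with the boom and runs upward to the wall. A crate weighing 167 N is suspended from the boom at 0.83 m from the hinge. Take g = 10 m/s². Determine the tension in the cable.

Take torques about the hinge: T sin 37° · 1.8 = 70.5×10×1 + 167×0.83 = 843.61 N·m.
So T = 843.61 / (0.6018 × 1.8) = 778.76 N.

T ≈ 779 N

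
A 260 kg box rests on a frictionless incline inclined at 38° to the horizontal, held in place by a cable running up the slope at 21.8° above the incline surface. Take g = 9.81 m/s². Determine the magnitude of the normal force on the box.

Take axes along and perpendicular to the incline. Weight components: W sin 38° = 1570 N down-slope, W cos 38° = 2010 N into the surface.
Along incline: T cos 21.8° = W sin 38° → T = 1691 N.
Perpendicular: N = W cos 38° − T sin 21.8° = 1382 N.

N ≈ 1380 N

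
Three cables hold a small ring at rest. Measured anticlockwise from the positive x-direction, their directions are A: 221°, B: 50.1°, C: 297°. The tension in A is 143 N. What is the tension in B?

T_B ≈ 151 N

Resolve: ΣF_x = 143 cos 221° + T_B cos 50.1° + T_C cos 297° = 0.
        ΣF_y = 143 sin 221° + T_B sin 50.1° + T_C sin 297° = 0.
The known terms sum to (-107.9, -93.82) N, so 0.6414 T_B + 0.4540 T_C = 107.9 and 0.7672 T_B − 0.8910 T_C = 93.82.
Solving simultaneously: T_B = 150.8 N, T_C = 24.59 N.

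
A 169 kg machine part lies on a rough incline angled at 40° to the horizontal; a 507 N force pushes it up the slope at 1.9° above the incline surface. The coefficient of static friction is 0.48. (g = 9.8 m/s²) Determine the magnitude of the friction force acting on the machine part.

f ≈ 558 N

Axes along / perpendicular to the incline. W sin 40° = 1065 N down-slope; W cos 40° = 1269 N into the surface.
Perpendicular: N = W cos 40° − P sin 1.9° = 1269 − 16.81 = 1252 N.
Along incline: P cos 1.9° + f = W sin 40° (friction acts up-slope) → f = 1065 − 506.7 = 557.9 N.
|f| = 557.9 N ≤ μN = 600.9 N, so the machine part is indeed static.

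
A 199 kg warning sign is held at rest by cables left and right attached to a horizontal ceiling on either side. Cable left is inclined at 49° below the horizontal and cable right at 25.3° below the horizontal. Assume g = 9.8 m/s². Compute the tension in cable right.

Weight W = 199 × 9.8 = 1950 N acts straight down.
Horizontal: T_left cos 49° = T_right cos 25.3°  →  T_left = 1.378 T_right.
Vertical: T_left sin 49° + T_right sin 25.3° = 1950.
Substituting the horizontal relation into the vertical equation gives 1.467 T_right = 1950, so T_right = 1329 N.

T_right ≈ 1330 N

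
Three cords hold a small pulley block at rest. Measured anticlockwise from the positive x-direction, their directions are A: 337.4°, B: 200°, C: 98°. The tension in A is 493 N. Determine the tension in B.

T_B ≈ 434 N

Resolve: ΣF_x = 493 cos 337.4° + T_B cos 200° + T_C cos 98° = 0.
        ΣF_y = 493 sin 337.4° + T_B sin 200° + T_C sin 98° = 0.
The known terms sum to (455.1, -189.5) N, so -0.9397 T_B − 0.1392 T_C = -455.1 and -0.3420 T_B + 0.9903 T_C = 189.5.
Solving simultaneously: T_B = 433.8 N, T_C = 341.2 N.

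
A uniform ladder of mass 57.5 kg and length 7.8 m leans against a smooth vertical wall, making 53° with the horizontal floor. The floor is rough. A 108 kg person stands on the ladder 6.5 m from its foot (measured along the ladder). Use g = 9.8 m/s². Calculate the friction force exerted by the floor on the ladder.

Torques about the foot: N_wall · 7.8 sin 53° = 57.5×9.8×3.9 cos 53° + 108×9.8×6.5 cos 53° → N_wall = 876.95 N.
ΣF_x = 0: f_floor = N_wall = 876.95 N.

f ≈ 877 N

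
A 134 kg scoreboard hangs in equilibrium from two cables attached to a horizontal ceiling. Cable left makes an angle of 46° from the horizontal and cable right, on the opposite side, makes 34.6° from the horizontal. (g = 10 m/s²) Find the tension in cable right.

T_right ≈ 944 N

Weight W = 134 × 10 = 1340 N acts straight down.
Horizontal: T_left cos 46° = T_right cos 34.6°  →  T_left = 1.185 T_right.
Vertical: T_left sin 46° + T_right sin 34.6° = 1340.
Substituting the horizontal relation into the vertical equation gives 1.42 T_right = 1340, so T_right = 943.5 N.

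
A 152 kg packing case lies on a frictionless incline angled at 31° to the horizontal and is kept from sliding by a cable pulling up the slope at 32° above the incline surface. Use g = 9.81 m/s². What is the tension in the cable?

T ≈ 906 N

Take axes along and perpendicular to the incline. Weight components: W sin 31° = 768 N down-slope, W cos 31° = 1278 N into the surface.
Along incline: T cos 32° = W sin 31° → T = 905.6 N.
Perpendicular: N = W cos 31° − T sin 32° = 798.2 N.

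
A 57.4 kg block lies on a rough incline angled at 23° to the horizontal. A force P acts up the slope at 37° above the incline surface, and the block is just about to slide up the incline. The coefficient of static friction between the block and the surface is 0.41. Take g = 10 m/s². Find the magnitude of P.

On the verge of sliding up the incline, friction equals μN and acts down the slope.
Perpendicular: N + P sin 37° = W cos 23° = 528.4 N.
Along incline: P cos 37° = W sin 23° + μN  with W sin 23° = 224.3 N.
Solving the pair for P and N: P = 421.8 N, N = 274.5 N (and f = μN = 112.6 N).

P ≈ 422 N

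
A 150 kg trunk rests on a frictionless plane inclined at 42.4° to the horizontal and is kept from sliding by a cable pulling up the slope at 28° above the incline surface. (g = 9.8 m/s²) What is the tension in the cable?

T ≈ 1120 N

Take axes along and perpendicular to the incline. Weight components: W sin 42.4° = 991.2 N down-slope, W cos 42.4° = 1086 N into the surface.
Along incline: T cos 28° = W sin 42.4° → T = 1123 N.
Perpendicular: N = W cos 42.4° − T sin 28° = 558.5 N.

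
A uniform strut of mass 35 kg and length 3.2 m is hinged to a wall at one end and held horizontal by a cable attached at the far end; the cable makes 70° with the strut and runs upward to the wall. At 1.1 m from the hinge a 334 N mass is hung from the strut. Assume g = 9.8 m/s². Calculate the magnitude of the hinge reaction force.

|H| ≈ 404 N

Take torques about the hinge: T sin 70° · 3.2 = 35×9.8×1.6 + 334×1.1 = 916.2 N·m.
So T = 916.2 / (0.9397 × 3.2) = 304.69 N.
ΣF_x = 0: H_x = T cos 70° = 104.21 N.
ΣF_y = 0: H_y = (35×9.8 + 334) − T sin 70° = 677 − 286.31 = 390.69 N.
|H| = √(H_x² + H_y²) = √((104.21)² + (390.69)²) = 404.35 N.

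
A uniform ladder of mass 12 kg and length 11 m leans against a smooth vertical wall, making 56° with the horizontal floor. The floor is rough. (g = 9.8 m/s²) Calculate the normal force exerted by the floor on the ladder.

ΣF_y = 0: N_floor = 12×9.8 = 117.6 N.

N_floor ≈ 118 N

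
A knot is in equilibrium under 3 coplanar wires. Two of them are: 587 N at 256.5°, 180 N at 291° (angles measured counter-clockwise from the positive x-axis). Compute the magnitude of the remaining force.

Sum the known components: ΣF_x = -72.53 N, ΣF_y = -738.8 N.
For equilibrium the remaining force must supply (−ΣF_x, −ΣF_y) = (72.53, 738.8) N.
Magnitude = √((72.53)² + (738.8)²) = 742.4 N; direction = atan2(738.8, 72.53) = 84.4°.

F ≈ 742 N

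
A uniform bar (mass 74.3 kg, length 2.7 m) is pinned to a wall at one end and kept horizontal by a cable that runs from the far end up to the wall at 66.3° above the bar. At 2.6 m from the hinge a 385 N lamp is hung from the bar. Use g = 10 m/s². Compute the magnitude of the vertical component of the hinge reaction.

|H_y| ≈ 386 N

Take torques about the hinge: T sin 66.3° · 2.7 = 74.3×10×1.35 + 385×2.6 = 2004.1 N·m.
So T = 2004.1 / (0.9157 × 2.7) = 810.61 N.
ΣF_y = 0: H_y = (74.3×10 + 385) − T sin 66.3° = 1128 − 742.24 = 385.76 N.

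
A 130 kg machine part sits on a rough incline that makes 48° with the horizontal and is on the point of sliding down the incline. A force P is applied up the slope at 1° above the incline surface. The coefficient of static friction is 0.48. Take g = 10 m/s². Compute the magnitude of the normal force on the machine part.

N ≈ 860 N

On the verge of sliding down the incline, friction equals μN and acts up the slope.
Perpendicular: N + P sin 1° = W cos 48° = 869.9 N.
Along incline: P cos 1° + μN = W sin 48° with W sin 48° = 966.1 N.
Solving the pair for P and N: P = 553.3 N, N = 860.2 N (and f = μN = 412.9 N).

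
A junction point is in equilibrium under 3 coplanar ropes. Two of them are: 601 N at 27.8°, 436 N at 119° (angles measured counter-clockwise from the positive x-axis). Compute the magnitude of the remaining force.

F ≈ 735 N

Sum the known components: ΣF_x = 320.3 N, ΣF_y = 661.6 N.
For equilibrium the remaining force must supply (−ΣF_x, −ΣF_y) = (-320.3, -661.6) N.
Magnitude = √((-320.3)² + (-661.6)²) = 735.1 N; direction = atan2(-661.6, -320.3) = 244.2°.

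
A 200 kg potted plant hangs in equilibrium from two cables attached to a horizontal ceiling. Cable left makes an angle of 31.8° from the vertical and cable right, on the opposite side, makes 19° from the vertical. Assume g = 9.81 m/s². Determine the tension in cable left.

Angles from the horizontal: cable left is 90° − 31.8° = 58.2°, cable right is 90° − 19° = 71°.
Weight W = 200 × 9.81 = 1962 N acts straight down.
Horizontal: T_left cos 58.2° = T_right cos 71°  →  T_right = 1.619 T_left.
Vertical: T_left sin 58.2° + T_right sin 71° = 1962.
Substituting the horizontal relation into the vertical equation gives 2.38 T_left = 1962, so T_left = 824.3 N.

T_left ≈ 824 N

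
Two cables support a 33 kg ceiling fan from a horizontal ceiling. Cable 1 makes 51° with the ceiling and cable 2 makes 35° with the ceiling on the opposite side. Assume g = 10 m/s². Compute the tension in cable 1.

T_1 ≈ 271 N

Weight W = 33 × 10 = 330 N acts straight down.
Horizontal: T_1 cos 51° = T_2 cos 35°  →  T_2 = 0.7683 T_1.
Vertical: T_1 sin 51° + T_2 sin 35° = 330.
Substituting the horizontal relation into the vertical equation gives 1.218 T_1 = 330, so T_1 = 271 N.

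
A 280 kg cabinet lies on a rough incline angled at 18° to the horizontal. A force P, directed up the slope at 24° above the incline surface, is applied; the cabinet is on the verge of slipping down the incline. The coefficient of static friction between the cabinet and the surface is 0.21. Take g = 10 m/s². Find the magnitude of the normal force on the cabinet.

On the verge of sliding down the incline, friction equals μN and acts up the slope.
Perpendicular: N + P sin 24° = W cos 18° = 2663 N.
Along incline: P cos 24° + μN = W sin 18° with W sin 18° = 865.2 N.
Solving the pair for P and N: P = 369.5 N, N = 2513 N (and f = μN = 527.7 N).

N ≈ 2510 N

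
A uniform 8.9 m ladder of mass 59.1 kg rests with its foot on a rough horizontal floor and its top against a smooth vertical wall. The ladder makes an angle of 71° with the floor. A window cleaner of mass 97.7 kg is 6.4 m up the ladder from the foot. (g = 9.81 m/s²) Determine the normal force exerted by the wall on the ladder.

Torques about the foot: N_wall · 8.9 sin 71° = 59.1×9.81×4.45 cos 71° + 97.7×9.81×6.4 cos 71° → N_wall = 337.13 N.

N_wall ≈ 337 N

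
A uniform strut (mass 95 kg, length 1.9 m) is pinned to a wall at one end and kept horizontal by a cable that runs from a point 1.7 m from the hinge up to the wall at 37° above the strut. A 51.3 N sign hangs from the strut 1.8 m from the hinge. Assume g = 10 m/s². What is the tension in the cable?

T ≈ 972 N

Take torques about the hinge: T sin 37° · 1.7 = 95×10×0.95 + 51.3×1.8 = 994.84 N·m.
So T = 994.84 / (0.6018 × 1.7) = 972.39 N.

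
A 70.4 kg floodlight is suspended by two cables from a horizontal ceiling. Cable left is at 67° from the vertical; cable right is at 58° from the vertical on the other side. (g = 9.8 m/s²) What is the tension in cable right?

Angles from the horizontal: cable left is 90° − 67° = 23°, cable right is 90° − 58° = 32°.
Weight W = 70.4 × 9.8 = 689.9 N acts straight down.
Horizontal: T_left cos 23° = T_right cos 32°  →  T_left = 0.9213 T_right.
Vertical: T_left sin 23° + T_right sin 32° = 689.9.
Substituting the horizontal relation into the vertical equation gives 0.8899 T_right = 689.9, so T_right = 775.3 N.

T_right ≈ 775 N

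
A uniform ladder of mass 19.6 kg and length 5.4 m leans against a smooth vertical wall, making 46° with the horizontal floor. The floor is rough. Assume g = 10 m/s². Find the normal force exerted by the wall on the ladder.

N_wall ≈ 94.6 N

Torques about the foot: N_wall · 5.4 sin 46° = 19.6×10×2.7 cos 46° → N_wall = 94.637 N.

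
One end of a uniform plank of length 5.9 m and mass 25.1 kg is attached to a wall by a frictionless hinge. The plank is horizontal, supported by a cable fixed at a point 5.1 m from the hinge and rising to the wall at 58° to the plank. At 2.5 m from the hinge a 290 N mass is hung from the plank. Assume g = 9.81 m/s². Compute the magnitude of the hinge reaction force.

Take torques about the hinge: T sin 58° · 5.1 = 25.1×9.81×2.95 + 290×2.5 = 1451.4 N·m.
So T = 1451.4 / (0.8480 × 5.1) = 335.58 N.
ΣF_x = 0: H_x = T cos 58° = 177.83 N.
ΣF_y = 0: H_y = (25.1×9.81 + 290) − T sin 58° = 536.23 − 284.58 = 251.65 N.
|H| = √(H_x² + H_y²) = √((177.83)² + (251.65)²) = 308.14 N.

|H| ≈ 308 N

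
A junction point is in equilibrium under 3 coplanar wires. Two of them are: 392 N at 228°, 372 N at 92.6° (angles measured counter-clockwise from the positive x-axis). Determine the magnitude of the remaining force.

Sum the known components: ΣF_x = -279.2 N, ΣF_y = 80.3 N.
For equilibrium the remaining force must supply (−ΣF_x, −ΣF_y) = (279.2, -80.3) N.
Magnitude = √((279.2)² + (-80.3)²) = 290.5 N; direction = atan2(-80.3, 279.2) = 344.0°.

F ≈ 290 N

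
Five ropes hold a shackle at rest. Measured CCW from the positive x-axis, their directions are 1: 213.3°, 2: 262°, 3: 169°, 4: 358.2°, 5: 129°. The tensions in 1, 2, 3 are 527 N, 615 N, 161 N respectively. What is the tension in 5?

T_5 ≈ 1170 N

Resolve: ΣF_x = 527 cos 213.3° + 615 cos 262° + 161 cos 169° + T_4 cos 358.2° + T_5 cos 129° = 0.
        ΣF_y = 527 sin 213.3° + 615 sin 262° + 161 sin 169° + T_4 sin 358.2° + T_5 sin 129° = 0.
The known terms sum to (-684.1, -867.6) N, so 0.9995 T_4 − 0.6293 T_5 = 684.1 and -0.0314 T_4 + 0.7771 T_5 = 867.6.
Solving simultaneously: T_4 = 1424 N, T_5 = 1174 N.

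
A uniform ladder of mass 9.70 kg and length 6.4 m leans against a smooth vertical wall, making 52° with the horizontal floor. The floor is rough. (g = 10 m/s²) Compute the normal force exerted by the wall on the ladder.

Torques about the foot: N_wall · 6.4 sin 52° = 9.70×10×3.2 cos 52° → N_wall = 37.892 N.

N_wall ≈ 37.9 N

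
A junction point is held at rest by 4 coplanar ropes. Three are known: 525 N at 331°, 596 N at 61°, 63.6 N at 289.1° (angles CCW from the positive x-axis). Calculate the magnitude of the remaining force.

F ≈ 796 N

Sum the known components: ΣF_x = 768.9 N, ΣF_y = 206.6 N.
For equilibrium the remaining force must supply (−ΣF_x, −ΣF_y) = (-768.9, -206.6) N.
Magnitude = √((-768.9)² + (-206.6)²) = 796.2 N; direction = atan2(-206.6, -768.9) = 195.0°.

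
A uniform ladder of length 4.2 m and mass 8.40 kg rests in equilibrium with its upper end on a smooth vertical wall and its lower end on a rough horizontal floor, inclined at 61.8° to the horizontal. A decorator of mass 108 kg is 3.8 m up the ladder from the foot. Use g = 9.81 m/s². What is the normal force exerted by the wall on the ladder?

Torques about the foot: N_wall · 4.2 sin 61.8° = 8.40×9.81×2.1 cos 61.8° + 108×9.81×3.8 cos 61.8° → N_wall = 536.08 N.

N_wall ≈ 536 N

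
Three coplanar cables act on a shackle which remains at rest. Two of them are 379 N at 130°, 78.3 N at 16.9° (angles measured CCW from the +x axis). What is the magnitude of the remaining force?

Sum the known components: ΣF_x = -168.7 N, ΣF_y = 313.1 N.
For equilibrium the remaining force must supply (−ΣF_x, −ΣF_y) = (168.7, -313.1) N.
Magnitude = √((168.7)² + (-313.1)²) = 355.6 N; direction = atan2(-313.1, 168.7) = 298.3°.

F ≈ 356 N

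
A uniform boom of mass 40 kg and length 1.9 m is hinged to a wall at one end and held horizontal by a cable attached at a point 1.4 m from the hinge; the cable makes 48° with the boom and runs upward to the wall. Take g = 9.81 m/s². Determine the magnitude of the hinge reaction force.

|H| ≈ 271 N

Take torques about the hinge: T sin 48° · 1.4 = 40×9.81×0.95 = 372.78 N·m.
So T = 372.78 / (0.7431 × 1.4) = 358.3 N.
ΣF_x = 0: H_x = T cos 48° = 239.75 N.
ΣF_y = 0: H_y = (40×9.81) − T sin 48° = 392.4 − 266.27 = 126.13 N.
|H| = √(H_x² + H_y²) = √((239.75)² + (126.13)²) = 270.9 N.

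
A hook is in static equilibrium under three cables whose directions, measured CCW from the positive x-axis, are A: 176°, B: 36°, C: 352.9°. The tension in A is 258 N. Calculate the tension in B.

T_B ≈ 20.4 N

Resolve: ΣF_x = 258 cos 176° + T_B cos 36° + T_C cos 352.9° = 0.
        ΣF_y = 258 sin 176° + T_B sin 36° + T_C sin 352.9° = 0.
The known terms sum to (-257.4, 18) N, so 0.8090 T_B + 0.9923 T_C = 257.4 and 0.5878 T_B − 0.1236 T_C = -18.
Solving simultaneously: T_B = 20.42 N, T_C = 242.7 N.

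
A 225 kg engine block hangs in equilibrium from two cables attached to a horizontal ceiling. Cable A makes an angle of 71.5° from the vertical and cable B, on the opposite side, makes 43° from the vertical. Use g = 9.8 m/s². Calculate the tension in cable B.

Angles from the horizontal: cable A is 90° − 71.5° = 18.5°, cable B is 90° − 43° = 47°.
Weight W = 225 × 9.8 = 2205 N acts straight down.
Horizontal: T_A cos 18.5° = T_B cos 47°  →  T_A = 0.7192 T_B.
Vertical: T_A sin 18.5° + T_B sin 47° = 2205.
Substituting the horizontal relation into the vertical equation gives 0.9595 T_B = 2205, so T_B = 2298 N.

T_B ≈ 2300 N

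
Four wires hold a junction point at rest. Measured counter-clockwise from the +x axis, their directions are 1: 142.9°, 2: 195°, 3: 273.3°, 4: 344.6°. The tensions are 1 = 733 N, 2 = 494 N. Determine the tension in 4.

T_4 ≈ 1100 N

Resolve: ΣF_x = 733 cos 142.9° + 494 cos 195° + T_3 cos 273.3° + T_4 cos 344.6° = 0.
        ΣF_y = 733 sin 142.9° + 494 sin 195° + T_3 sin 273.3° + T_4 sin 344.6° = 0.
The known terms sum to (-1062, 314.3) N, so 0.0576 T_3 + 0.9641 T_4 = 1062 and -0.9983 T_3 − 0.2656 T_4 = -314.3.
Solving simultaneously: T_3 = 22.22 N, T_4 = 1100 N.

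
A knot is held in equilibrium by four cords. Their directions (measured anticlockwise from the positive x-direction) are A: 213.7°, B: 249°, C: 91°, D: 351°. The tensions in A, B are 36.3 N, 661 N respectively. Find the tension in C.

Resolve: ΣF_x = 36.3 cos 213.7° + 661 cos 249° + T_C cos 91° + T_D cos 351° = 0.
        ΣF_y = 36.3 sin 213.7° + 661 sin 249° + T_C sin 91° + T_D sin 351° = 0.
The known terms sum to (-267.1, -637.2) N, so -0.0175 T_C + 0.9877 T_D = 267.1 and 0.9998 T_C − 0.1564 T_D = 637.2.
Solving simultaneously: T_C = 681.5 N, T_D = 282.5 N.

T_C ≈ 682 N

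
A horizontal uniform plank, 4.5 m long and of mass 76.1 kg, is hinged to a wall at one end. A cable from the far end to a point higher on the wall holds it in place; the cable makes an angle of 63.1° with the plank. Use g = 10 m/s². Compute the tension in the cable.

Take torques about the hinge: T sin 63.1° · 4.5 = 76.1×10×2.25 = 1712.2 N·m.
So T = 1712.2 / (0.8918 × 4.5) = 426.67 N.

T ≈ 427 N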